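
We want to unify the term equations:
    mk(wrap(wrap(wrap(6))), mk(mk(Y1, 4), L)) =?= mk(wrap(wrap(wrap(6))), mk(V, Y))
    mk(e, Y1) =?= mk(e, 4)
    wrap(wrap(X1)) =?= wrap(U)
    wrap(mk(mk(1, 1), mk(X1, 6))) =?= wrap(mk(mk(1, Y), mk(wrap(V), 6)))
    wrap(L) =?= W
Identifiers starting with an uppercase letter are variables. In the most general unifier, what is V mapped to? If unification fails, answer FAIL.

mk(4, 4)

Decompose mk/2: wrap(wrap(wrap(6))) =?= wrap(wrap(wrap(6))),  mk(mk(Y1, 4), L) =?= mk(V, Y).
Delete trivial equation wrap(wrap(wrap(6))) =?= wrap(wrap(wrap(6))).
Decompose mk/2: mk(Y1, 4) =?= V,  L =?= Y.
Bind V := mk(Y1, 4); substituting into the one remaining equation that mentions V gives: wrap(mk(mk(1, 1), mk(X1, 6))) =?= wrap(mk(mk(1, Y), mk(wrap(mk(Y1, 4)), 6))).
Bind L := Y; substituting into the one remaining equation that mentions L gives: wrap(Y) =?= W.
Decompose mk/2: e =?= e,  Y1 =?= 4.
Delete trivial equation e =?= e.
Bind Y1 := 4; substituting into the one remaining equation that mentions Y1 gives: wrap(mk(mk(1, 1), mk(X1, 6))) =?= wrap(mk(mk(1, Y), mk(wrap(mk(4, 4)), 6))). Substituting into the earlier binding gives V := mk(4, 4).
Decompose wrap/1: wrap(X1) =?= U.
Bind U := wrap(X1); no other remaining equation mentions U.
Decompose wrap/1: mk(mk(1, 1), mk(X1, 6)) =?= mk(mk(1, Y), mk(wrap(mk(4, 4)), 6)).
Decompose mk/2: mk(1, 1) =?= mk(1, Y),  mk(X1, 6) =?= mk(wrap(mk(4, 4)), 6).
Decompose mk/2: 1 =?= 1,  1 =?= Y.
Delete trivial equation 1 =?= 1.
Bind Y := 1; substituting into the one remaining equation that mentions Y gives: wrap(1) =?= W. Substituting into the earlier binding gives L := 1.
Decompose mk/2: X1 =?= wrap(mk(4, 4)),  6 =?= 6.
Bind X1 := wrap(mk(4, 4)); no other remaining equation mentions X1. Substituting into the earlier binding gives U := wrap(wrap(mk(4, 4))).
Delete trivial equation 6 =?= 6.
Bind W := wrap(1).
MGU = { V ↦ mk(4, 4), L ↦ 1, Y1 ↦ 4, U ↦ wrap(wrap(mk(4, 4))), Y ↦ 1, X1 ↦ wrap(mk(4, 4)), W ↦ wrap(1) }, so V ↦ mk(4, 4).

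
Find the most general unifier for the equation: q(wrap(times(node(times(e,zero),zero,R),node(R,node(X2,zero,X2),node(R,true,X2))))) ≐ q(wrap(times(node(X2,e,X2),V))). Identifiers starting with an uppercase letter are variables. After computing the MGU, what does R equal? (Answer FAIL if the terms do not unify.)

Decompose q/1: wrap(times(node(times(e,zero),zero,R),node(R,node(X2,zero,X2),node(R,true,X2)))) ≐ wrap(times(node(X2,e,X2),V)).
Decompose wrap/1: times(node(times(e,zero),zero,R),node(R,node(X2,zero,X2),node(R,true,X2))) ≐ times(node(X2,e,X2),V).
Decompose times/2: node(times(e,zero),zero,R) ≐ node(X2,e,X2),  node(R,node(X2,zero,X2),node(R,true,X2)) ≐ V.
Decompose node/3: times(e,zero) ≐ X2,  zero ≐ e,  R ≐ X2.
Bind X2 := times(e,zero); substituting into the 2 remaining equations that mention X2 gives: R ≐ times(e,zero),  node(R,node(times(e,zero),zero,times(e,zero)),node(R,true,times(e,zero))) ≐ V.
Clash: constants zero and e differ; no unifier exists.

FAIL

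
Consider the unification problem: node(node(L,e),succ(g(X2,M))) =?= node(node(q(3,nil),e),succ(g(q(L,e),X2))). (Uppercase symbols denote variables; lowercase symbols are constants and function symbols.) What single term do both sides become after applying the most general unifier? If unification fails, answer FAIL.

node(node(q(3,nil),e),succ(g(q(q(3,nil),e),q(q(3,nil),e))))

Decompose node/2: node(L,e) =?= node(q(3,nil),e),  succ(g(X2,M)) =?= succ(g(q(L,e),X2)).
Decompose node/2: L =?= q(3,nil),  e =?= e.
Bind L := q(3,nil); substituting into the one remaining equation that mentions L gives: succ(g(X2,M)) =?= succ(g(q(q(3,nil),e),X2)).
Delete trivial equation e =?= e.
Decompose succ/1: g(X2,M) =?= g(q(q(3,nil),e),X2).
Decompose g/2: X2 =?= q(q(3,nil),e),  M =?= X2.
Bind X2 := q(q(3,nil),e); substituting into the remaining equation gives: M =?= q(q(3,nil),e).
Bind M := q(q(3,nil),e).
Applying the MGU to either side gives node(node(q(3,nil),e),succ(g(q(q(3,nil),e),q(q(3,nil),e)))).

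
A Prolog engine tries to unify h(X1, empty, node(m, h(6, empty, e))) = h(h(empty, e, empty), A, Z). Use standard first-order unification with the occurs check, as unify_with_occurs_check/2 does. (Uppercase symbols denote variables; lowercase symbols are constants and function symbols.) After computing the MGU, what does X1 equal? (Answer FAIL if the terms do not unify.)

h(empty, e, empty)

Decompose h/3: X1 = h(empty, e, empty),  empty = A,  node(m, h(6, empty, e)) = Z.
Bind X1 := h(empty, e, empty); no other remaining equation mentions X1.
Bind A := empty; no other remaining equation mentions A.
Bind Z := node(m, h(6, empty, e)).
MGU = { X1 ↦ h(empty, e, empty), A ↦ empty, Z ↦ node(m, h(6, empty, e)) }, so X1 ↦ h(empty, e, empty).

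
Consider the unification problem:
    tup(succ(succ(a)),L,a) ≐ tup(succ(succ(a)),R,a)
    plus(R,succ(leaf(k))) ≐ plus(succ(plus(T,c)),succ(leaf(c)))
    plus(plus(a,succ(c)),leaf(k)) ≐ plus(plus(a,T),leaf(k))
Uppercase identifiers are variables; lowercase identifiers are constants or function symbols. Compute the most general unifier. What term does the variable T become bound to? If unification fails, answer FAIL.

FAIL

Decompose tup/3: succ(succ(a)) ≐ succ(succ(a)),  L ≐ R,  a ≐ a.
Delete trivial equation succ(succ(a)) ≐ succ(succ(a)).
Bind L := R; no other remaining equation mentions L.
Delete trivial equation a ≐ a.
Decompose plus/2: R ≐ succ(plus(T,c)),  succ(leaf(k)) ≐ succ(leaf(c)).
Bind R := succ(plus(T,c)); no other remaining equation mentions R. Substituting into the earlier binding gives L := succ(plus(T,c)).
Decompose succ/1: leaf(k) ≐ leaf(c).
Decompose leaf/1: k ≐ c.
Clash: constants k and c differ; no unifier exists.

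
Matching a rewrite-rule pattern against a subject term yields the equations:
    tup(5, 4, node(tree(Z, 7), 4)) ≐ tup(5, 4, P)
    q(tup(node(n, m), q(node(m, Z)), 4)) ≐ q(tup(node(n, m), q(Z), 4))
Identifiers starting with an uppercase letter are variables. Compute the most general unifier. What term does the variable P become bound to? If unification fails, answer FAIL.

Decompose tup/3: 5 ≐ 5,  4 ≐ 4,  node(tree(Z, 7), 4) ≐ P.
Delete trivial equation 5 ≐ 5.
Delete trivial equation 4 ≐ 4.
Bind P := node(tree(Z, 7), 4); no other remaining equation mentions P.
Decompose q/1: tup(node(n, m), q(node(m, Z)), 4) ≐ tup(node(n, m), q(Z), 4).
Decompose tup/3: node(n, m) ≐ node(n, m),  q(node(m, Z)) ≐ q(Z),  4 ≐ 4.
Delete trivial equation node(n, m) ≐ node(n, m).
Decompose q/1: node(m, Z) ≐ Z.
Occurs check fails: Z occurs in node(m, Z); the equation Z ≐ node(m, Z) has no finite solution.

FAIL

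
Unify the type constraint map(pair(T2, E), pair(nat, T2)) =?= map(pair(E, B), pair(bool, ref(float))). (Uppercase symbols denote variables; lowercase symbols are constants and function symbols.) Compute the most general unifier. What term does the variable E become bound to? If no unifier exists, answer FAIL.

FAIL

Decompose map/2: pair(T2, E) =?= pair(E, B),  pair(nat, T2) =?= pair(bool, ref(float)).
Decompose pair/2: T2 =?= E,  E =?= B.
Bind T2 := E; substituting into the one remaining equation that mentions T2 gives: pair(nat, E) =?= pair(bool, ref(float)).
Bind E := B; substituting into the remaining equation gives: pair(nat, B) =?= pair(bool, ref(float)). Substituting into the earlier binding gives T2 := B.
Decompose pair/2: nat =?= bool,  B =?= ref(float).
Clash: constants nat and bool differ; no unifier exists.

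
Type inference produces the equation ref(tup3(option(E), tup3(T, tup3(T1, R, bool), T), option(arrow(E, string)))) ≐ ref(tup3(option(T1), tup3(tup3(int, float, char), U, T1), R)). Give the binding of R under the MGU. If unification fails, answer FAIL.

option(arrow(tup3(int, float, char), string))

Decompose ref/1: tup3(option(E), tup3(T, tup3(T1, R, bool), T), option(arrow(E, string))) ≐ tup3(option(T1), tup3(tup3(int, float, char), U, T1), R).
Decompose tup3/3: option(E) ≐ option(T1),  tup3(T, tup3(T1, R, bool), T) ≐ tup3(tup3(int, float, char), U, T1),  option(arrow(E, string)) ≐ R.
Decompose option/1: E ≐ T1.
Bind E := T1; substituting into the one remaining equation that mentions E gives: option(arrow(T1, string)) ≐ R.
Decompose tup3/3: T ≐ tup3(int, float, char),  tup3(T1, R, bool) ≐ U,  T ≐ T1.
Bind T := tup3(int, float, char); substituting into the one remaining equation that mentions T gives: tup3(int, float, char) ≐ T1.
Bind U := tup3(T1, R, bool); no other remaining equation mentions U.
Bind T1 := tup3(int, float, char); substituting into the remaining equation gives: option(arrow(tup3(int, float, char), string)) ≐ R. Substituting into the earlier bindings gives E := tup3(int, float, char), U := tup3(tup3(int, float, char), R, bool).
Bind R := option(arrow(tup3(int, float, char), string)). Substituting into the earlier binding gives U := tup3(tup3(int, float, char), option(arrow(tup3(int, float, char), string)), bool).
MGU = { E := tup3(int, float, char), T := tup3(int, float, char), U := tup3(tup3(int, float, char), option(arrow(tup3(int, float, char), string)), bool), T1 := tup3(int, float, char), R := option(arrow(tup3(int, float, char), string)) }, so R := option(arrow(tup3(int, float, char), string)).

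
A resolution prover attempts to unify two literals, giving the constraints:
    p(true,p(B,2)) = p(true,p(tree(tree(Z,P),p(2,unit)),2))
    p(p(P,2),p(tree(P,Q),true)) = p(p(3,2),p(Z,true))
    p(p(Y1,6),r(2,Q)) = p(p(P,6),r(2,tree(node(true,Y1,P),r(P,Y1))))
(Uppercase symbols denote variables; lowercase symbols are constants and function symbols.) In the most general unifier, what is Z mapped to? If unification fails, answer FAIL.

Decompose p/2: true = true,  p(B,2) = p(tree(tree(Z,P),p(2,unit)),2).
Delete trivial equation true = true.
Decompose p/2: B = tree(tree(Z,P),p(2,unit)),  2 = 2.
Bind B := tree(tree(Z,P),p(2,unit)); no other remaining equation mentions B.
Delete trivial equation 2 = 2.
Decompose p/2: p(P,2) = p(3,2),  p(tree(P,Q),true) = p(Z,true).
Decompose p/2: P = 3,  2 = 2.
Bind P := 3; substituting into the 2 remaining equations that mention P gives: p(tree(3,Q),true) = p(Z,true),  p(p(Y1,6),r(2,Q)) = p(p(3,6),r(2,tree(node(true,Y1,3),r(3,Y1)))). Substituting into the earlier binding gives B := tree(tree(Z,3),p(2,unit)).
Delete trivial equation 2 = 2.
Decompose p/2: tree(3,Q) = Z,  true = true.
Bind Z := tree(3,Q); no other remaining equation mentions Z. Substituting into the earlier binding gives B := tree(tree(tree(3,Q),3),p(2,unit)).
Delete trivial equation true = true.
Decompose p/2: p(Y1,6) = p(3,6),  r(2,Q) = r(2,tree(node(true,Y1,3),r(3,Y1))).
Decompose p/2: Y1 = 3,  6 = 6.
Bind Y1 := 3; substituting into the one remaining equation that mentions Y1 gives: r(2,Q) = r(2,tree(node(true,3,3),r(3,3))).
Delete trivial equation 6 = 6.
Decompose r/2: 2 = 2,  Q = tree(node(true,3,3),r(3,3)).
Delete trivial equation 2 = 2.
Bind Q := tree(node(true,3,3),r(3,3)). Substituting into the earlier bindings gives B := tree(tree(tree(3,tree(node(true,3,3),r(3,3))),3),p(2,unit)), Z := tree(3,tree(node(true,3,3),r(3,3))).
MGU = { B := tree(tree(tree(3,tree(node(true,3,3),r(3,3))),3),p(2,unit)), P := 3, Z := tree(3,tree(node(true,3,3),r(3,3))), Y1 := 3, Q := tree(node(true,3,3),r(3,3)) }, so Z := tree(3,tree(node(true,3,3),r(3,3))).

tree(3,tree(node(true,3,3),r(3,3)))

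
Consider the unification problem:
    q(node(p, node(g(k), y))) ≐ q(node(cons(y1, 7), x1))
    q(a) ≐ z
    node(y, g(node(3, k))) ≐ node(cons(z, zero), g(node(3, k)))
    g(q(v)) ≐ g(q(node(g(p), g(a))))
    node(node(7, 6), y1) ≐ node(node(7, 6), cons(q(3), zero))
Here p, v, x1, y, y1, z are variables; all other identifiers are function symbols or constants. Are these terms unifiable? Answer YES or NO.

YES

Decompose q/1: node(p, node(g(k), y)) ≐ node(cons(y1, 7), x1).
Decompose node/2: p ≐ cons(y1, 7),  node(g(k), y) ≐ x1.
Bind p := cons(y1, 7); substituting into the one remaining equation that mentions p gives: g(q(v)) ≐ g(q(node(g(cons(y1, 7)), g(a)))).
Bind x1 := node(g(k), y); no other remaining equation mentions x1.
Bind z := q(a); substituting into the one remaining equation that mentions z gives: node(y, g(node(3, k))) ≐ node(cons(q(a), zero), g(node(3, k))).
Decompose node/2: y ≐ cons(q(a), zero),  g(node(3, k)) ≐ g(node(3, k)).
Bind y := cons(q(a), zero); no other remaining equation mentions y. Substituting into the earlier binding gives x1 := node(g(k), cons(q(a), zero)).
Delete trivial equation g(node(3, k)) ≐ g(node(3, k)).
Decompose g/1: q(v) ≐ q(node(g(cons(y1, 7)), g(a))).
Decompose q/1: v ≐ node(g(cons(y1, 7)), g(a)).
Bind v := node(g(cons(y1, 7)), g(a)); no other remaining equation mentions v.
Decompose node/2: node(7, 6) ≐ node(7, 6),  y1 ≐ cons(q(3), zero).
Delete trivial equation node(7, 6) ≐ node(7, 6).
Bind y1 := cons(q(3), zero). Substituting into the earlier bindings gives p := cons(cons(q(3), zero), 7), v := node(g(cons(cons(q(3), zero), 7)), g(a)).
No equations remain and no clash or occurs-check failure arose, so a unifier exists.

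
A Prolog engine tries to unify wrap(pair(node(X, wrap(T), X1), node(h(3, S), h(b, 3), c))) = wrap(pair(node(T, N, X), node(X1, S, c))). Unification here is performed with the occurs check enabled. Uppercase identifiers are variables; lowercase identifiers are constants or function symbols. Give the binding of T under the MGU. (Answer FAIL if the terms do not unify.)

Decompose wrap/1: pair(node(X, wrap(T), X1), node(h(3, S), h(b, 3), c)) = pair(node(T, N, X), node(X1, S, c)).
Decompose pair/2: node(X, wrap(T), X1) = node(T, N, X),  node(h(3, S), h(b, 3), c) = node(X1, S, c).
Decompose node/3: X = T,  wrap(T) = N,  X1 = X.
Bind X := T; substituting into the one remaining equation that mentions X gives: X1 = T.
Bind N := wrap(T); no other remaining equation mentions N.
Bind X1 := T; substituting into the remaining equation gives: node(h(3, S), h(b, 3), c) = node(T, S, c).
Decompose node/3: h(3, S) = T,  h(b, 3) = S,  c = c.
Bind T := h(3, S); no other remaining equation mentions T. Substituting into the earlier bindings gives X := h(3, S), N := wrap(h(3, S)), X1 := h(3, S).
Bind S := h(b, 3); no other remaining equation mentions S. Substituting into the earlier bindings gives X := h(3, h(b, 3)), N := wrap(h(3, h(b, 3))), X1 := h(3, h(b, 3)), T := h(3, h(b, 3)).
Delete trivial equation c = c.
MGU = { X -> h(3, h(b, 3)), N -> wrap(h(3, h(b, 3))), X1 -> h(3, h(b, 3)), T -> h(3, h(b, 3)), S -> h(b, 3) }, so T -> h(3, h(b, 3)).

h(3, h(b, 3))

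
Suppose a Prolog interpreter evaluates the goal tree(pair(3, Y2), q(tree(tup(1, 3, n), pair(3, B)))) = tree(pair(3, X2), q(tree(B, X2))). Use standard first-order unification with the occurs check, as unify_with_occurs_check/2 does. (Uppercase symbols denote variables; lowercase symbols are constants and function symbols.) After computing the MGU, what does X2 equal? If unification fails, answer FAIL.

pair(3, tup(1, 3, n))

Decompose tree/2: pair(3, Y2) = pair(3, X2),  q(tree(tup(1, 3, n), pair(3, B))) = q(tree(B, X2)).
Decompose pair/2: 3 = 3,  Y2 = X2.
Delete trivial equation 3 = 3.
Bind Y2 := X2; no other remaining equation mentions Y2.
Decompose q/1: tree(tup(1, 3, n), pair(3, B)) = tree(B, X2).
Decompose tree/2: tup(1, 3, n) = B,  pair(3, B) = X2.
Bind B := tup(1, 3, n); substituting into the remaining equation gives: pair(3, tup(1, 3, n)) = X2.
Bind X2 := pair(3, tup(1, 3, n)). Substituting into the earlier binding gives Y2 := pair(3, tup(1, 3, n)).
MGU = { Y2 -> pair(3, tup(1, 3, n)), B -> tup(1, 3, n), X2 -> pair(3, tup(1, 3, n)) }, so X2 -> pair(3, tup(1, 3, n)).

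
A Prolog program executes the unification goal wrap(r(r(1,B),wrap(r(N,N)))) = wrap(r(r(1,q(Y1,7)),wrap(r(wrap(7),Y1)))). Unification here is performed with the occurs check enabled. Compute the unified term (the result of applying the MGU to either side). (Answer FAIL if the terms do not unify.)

wrap(r(r(1,q(wrap(7),7)),wrap(r(wrap(7),wrap(7)))))

Decompose wrap/1: r(r(1,B),wrap(r(N,N))) = r(r(1,q(Y1,7)),wrap(r(wrap(7),Y1))).
Decompose r/2: r(1,B) = r(1,q(Y1,7)),  wrap(r(N,N)) = wrap(r(wrap(7),Y1)).
Decompose r/2: 1 = 1,  B = q(Y1,7).
Delete trivial equation 1 = 1.
Bind B := q(Y1,7); no other remaining equation mentions B.
Decompose wrap/1: r(N,N) = r(wrap(7),Y1).
Decompose r/2: N = wrap(7),  N = Y1.
Bind N := wrap(7); substituting into the remaining equation gives: wrap(7) = Y1.
Bind Y1 := wrap(7). Substituting into the earlier binding gives B := q(wrap(7),7).
Applying the MGU to either side gives wrap(r(r(1,q(wrap(7),7)),wrap(r(wrap(7),wrap(7))))).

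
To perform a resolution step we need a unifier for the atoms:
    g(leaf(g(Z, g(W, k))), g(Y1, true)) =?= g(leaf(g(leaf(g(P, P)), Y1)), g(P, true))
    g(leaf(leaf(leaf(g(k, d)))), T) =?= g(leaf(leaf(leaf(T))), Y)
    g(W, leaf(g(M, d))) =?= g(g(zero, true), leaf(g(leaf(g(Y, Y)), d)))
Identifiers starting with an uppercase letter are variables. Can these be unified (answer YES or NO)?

YES

Decompose g/2: leaf(g(Z, g(W, k))) =?= leaf(g(leaf(g(P, P)), Y1)),  g(Y1, true) =?= g(P, true).
Decompose leaf/1: g(Z, g(W, k)) =?= g(leaf(g(P, P)), Y1).
Decompose g/2: Z =?= leaf(g(P, P)),  g(W, k) =?= Y1.
Bind Z := leaf(g(P, P)); no other remaining equation mentions Z.
Bind Y1 := g(W, k); substituting into the one remaining equation that mentions Y1 gives: g(g(W, k), true) =?= g(P, true).
Decompose g/2: g(W, k) =?= P,  true =?= true.
Bind P := g(W, k); no other remaining equation mentions P. Substituting into the earlier binding gives Z := leaf(g(g(W, k), g(W, k))).
Delete trivial equation true =?= true.
Decompose g/2: leaf(leaf(leaf(g(k, d)))) =?= leaf(leaf(leaf(T))),  T =?= Y.
Decompose leaf/1: leaf(leaf(g(k, d))) =?= leaf(leaf(T)).
Decompose leaf/1: leaf(g(k, d)) =?= leaf(T).
Decompose leaf/1: g(k, d) =?= T.
Bind T := g(k, d); substituting into the one remaining equation that mentions T gives: g(k, d) =?= Y.
Bind Y := g(k, d); substituting into the remaining equation gives: g(W, leaf(g(M, d))) =?= g(g(zero, true), leaf(g(leaf(g(g(k, d), g(k, d))), d))).
Decompose g/2: W =?= g(zero, true),  leaf(g(M, d)) =?= leaf(g(leaf(g(g(k, d), g(k, d))), d)).
Bind W := g(zero, true); no other remaining equation mentions W. Substituting into the earlier bindings gives Z := leaf(g(g(g(zero, true), k), g(g(zero, true), k))), Y1 := g(g(zero, true), k), P := g(g(zero, true), k).
Decompose leaf/1: g(M, d) =?= g(leaf(g(g(k, d), g(k, d))), d).
Decompose g/2: M =?= leaf(g(g(k, d), g(k, d))),  d =?= d.
Bind M := leaf(g(g(k, d), g(k, d))); no other remaining equation mentions M.
Delete trivial equation d =?= d.
No equations remain and no clash or occurs-check failure arose, so a unifier exists.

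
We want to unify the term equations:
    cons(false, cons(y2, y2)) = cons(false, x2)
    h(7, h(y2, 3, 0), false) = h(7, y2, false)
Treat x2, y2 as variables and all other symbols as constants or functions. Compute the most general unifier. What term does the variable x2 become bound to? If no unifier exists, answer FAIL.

Decompose cons/2: false = false,  cons(y2, y2) = x2.
Delete trivial equation false = false.
Bind x2 := cons(y2, y2); no other remaining equation mentions x2.
Decompose h/3: 7 = 7,  h(y2, 3, 0) = y2,  false = false.
Delete trivial equation 7 = 7.
Occurs check fails: y2 occurs in h(y2, 3, 0); the equation y2 = h(y2, 3, 0) has no finite solution.

FAIL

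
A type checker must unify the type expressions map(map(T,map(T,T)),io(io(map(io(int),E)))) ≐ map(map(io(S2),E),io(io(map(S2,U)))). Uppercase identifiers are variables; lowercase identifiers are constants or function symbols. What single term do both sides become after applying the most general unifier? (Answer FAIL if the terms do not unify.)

Decompose map/2: map(T,map(T,T)) ≐ map(io(S2),E),  io(io(map(io(int),E))) ≐ io(io(map(S2,U))).
Decompose map/2: T ≐ io(S2),  map(T,T) ≐ E.
Bind T := io(S2); substituting into the one remaining equation that mentions T gives: map(io(S2),io(S2)) ≐ E.
Bind E := map(io(S2),io(S2)); substituting into the remaining equation gives: io(io(map(io(int),map(io(S2),io(S2))))) ≐ io(io(map(S2,U))).
Decompose io/1: io(map(io(int),map(io(S2),io(S2)))) ≐ io(map(S2,U)).
Decompose io/1: map(io(int),map(io(S2),io(S2))) ≐ map(S2,U).
Decompose map/2: io(int) ≐ S2,  map(io(S2),io(S2)) ≐ U.
Bind S2 := io(int); substituting into the remaining equation gives: map(io(io(int)),io(io(int))) ≐ U. Substituting into the earlier bindings gives T := io(io(int)), E := map(io(io(int)),io(io(int))).
Bind U := map(io(io(int)),io(io(int))).
Applying the MGU to either side gives map(map(io(io(int)),map(io(io(int)),io(io(int)))),io(io(map(io(int),map(io(io(int)),io(io(int))))))).

map(map(io(io(int)),map(io(io(int)),io(io(int)))),io(io(map(io(int),map(io(io(int)),io(io(int)))))))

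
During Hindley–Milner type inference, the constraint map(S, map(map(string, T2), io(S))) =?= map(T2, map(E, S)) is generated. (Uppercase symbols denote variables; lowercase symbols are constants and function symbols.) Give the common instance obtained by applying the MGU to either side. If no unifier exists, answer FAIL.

Decompose map/2: S =?= T2,  map(map(string, T2), io(S)) =?= map(E, S).
Bind S := T2; substituting into the remaining equation gives: map(map(string, T2), io(T2)) =?= map(E, T2).
Decompose map/2: map(string, T2) =?= E,  io(T2) =?= T2.
Bind E := map(string, T2); no other remaining equation mentions E.
Occurs check fails: T2 occurs in io(T2); the equation T2 =?= io(T2) has no finite solution.

FAIL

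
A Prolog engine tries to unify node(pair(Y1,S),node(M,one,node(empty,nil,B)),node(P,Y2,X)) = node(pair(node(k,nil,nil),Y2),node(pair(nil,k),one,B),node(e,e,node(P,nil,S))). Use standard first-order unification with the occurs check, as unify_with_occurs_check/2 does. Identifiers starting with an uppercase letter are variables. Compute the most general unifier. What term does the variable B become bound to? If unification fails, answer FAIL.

Decompose node/3: pair(Y1,S) = pair(node(k,nil,nil),Y2),  node(M,one,node(empty,nil,B)) = node(pair(nil,k),one,B),  node(P,Y2,X) = node(e,e,node(P,nil,S)).
Decompose pair/2: Y1 = node(k,nil,nil),  S = Y2.
Bind Y1 := node(k,nil,nil); no other remaining equation mentions Y1.
Bind S := Y2; substituting into the one remaining equation that mentions S gives: node(P,Y2,X) = node(e,e,node(P,nil,Y2)).
Decompose node/3: M = pair(nil,k),  one = one,  node(empty,nil,B) = B.
Bind M := pair(nil,k); no other remaining equation mentions M.
Delete trivial equation one = one.
Occurs check fails: B occurs in node(empty,nil,B); the equation B = node(empty,nil,B) has no finite solution.

FAIL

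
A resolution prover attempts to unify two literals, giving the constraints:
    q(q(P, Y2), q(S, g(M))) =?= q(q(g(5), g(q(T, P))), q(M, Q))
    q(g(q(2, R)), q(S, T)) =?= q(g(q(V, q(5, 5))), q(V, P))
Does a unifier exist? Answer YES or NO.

Decompose q/2: q(P, Y2) =?= q(g(5), g(q(T, P))),  q(S, g(M)) =?= q(M, Q).
Decompose q/2: P =?= g(5),  Y2 =?= g(q(T, P)).
Bind P := g(5); substituting into the 2 remaining equations that mention P gives: Y2 =?= g(q(T, g(5))),  q(g(q(2, R)), q(S, T)) =?= q(g(q(V, q(5, 5))), q(V, g(5))).
Bind Y2 := g(q(T, g(5))); no other remaining equation mentions Y2.
Decompose q/2: S =?= M,  g(M) =?= Q.
Bind S := M; substituting into the one remaining equation that mentions S gives: q(g(q(2, R)), q(M, T)) =?= q(g(q(V, q(5, 5))), q(V, g(5))).
Bind Q := g(M); no other remaining equation mentions Q.
Decompose q/2: g(q(2, R)) =?= g(q(V, q(5, 5))),  q(M, T) =?= q(V, g(5)).
Decompose g/1: q(2, R) =?= q(V, q(5, 5)).
Decompose q/2: 2 =?= V,  R =?= q(5, 5).
Bind V := 2; substituting into the one remaining equation that mentions V gives: q(M, T) =?= q(2, g(5)).
Bind R := q(5, 5); no other remaining equation mentions R.
Decompose q/2: M =?= 2,  T =?= g(5).
Bind M := 2; no other remaining equation mentions M. Substituting into the earlier bindings gives S := 2, Q := g(2).
Bind T := g(5). Substituting into the earlier binding gives Y2 := g(q(g(5), g(5))).
No equations remain and no clash or occurs-check failure arose, so a unifier exists.

YES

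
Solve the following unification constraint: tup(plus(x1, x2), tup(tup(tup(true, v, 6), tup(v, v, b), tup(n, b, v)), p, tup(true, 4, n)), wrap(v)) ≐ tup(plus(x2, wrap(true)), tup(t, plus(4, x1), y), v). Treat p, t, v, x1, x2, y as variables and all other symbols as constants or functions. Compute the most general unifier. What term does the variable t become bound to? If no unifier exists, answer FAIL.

Decompose tup/3: plus(x1, x2) ≐ plus(x2, wrap(true)),  tup(tup(tup(true, v, 6), tup(v, v, b), tup(n, b, v)), p, tup(true, 4, n)) ≐ tup(t, plus(4, x1), y),  wrap(v) ≐ v.
Decompose plus/2: x1 ≐ x2,  x2 ≐ wrap(true).
Bind x1 := x2; substituting into the one remaining equation that mentions x1 gives: tup(tup(tup(true, v, 6), tup(v, v, b), tup(n, b, v)), p, tup(true, 4, n)) ≐ tup(t, plus(4, x2), y).
Bind x2 := wrap(true); substituting into the one remaining equation that mentions x2 gives: tup(tup(tup(true, v, 6), tup(v, v, b), tup(n, b, v)), p, tup(true, 4, n)) ≐ tup(t, plus(4, wrap(true)), y). Substituting into the earlier binding gives x1 := wrap(true).
Decompose tup/3: tup(tup(true, v, 6), tup(v, v, b), tup(n, b, v)) ≐ t,  p ≐ plus(4, wrap(true)),  tup(true, 4, n) ≐ y.
Bind t := tup(tup(true, v, 6), tup(v, v, b), tup(n, b, v)); no other remaining equation mentions t.
Bind p := plus(4, wrap(true)); no other remaining equation mentions p.
Bind y := tup(true, 4, n); no other remaining equation mentions y.
Occurs check fails: v occurs in wrap(v); the equation v ≐ wrap(v) has no finite solution.

FAIL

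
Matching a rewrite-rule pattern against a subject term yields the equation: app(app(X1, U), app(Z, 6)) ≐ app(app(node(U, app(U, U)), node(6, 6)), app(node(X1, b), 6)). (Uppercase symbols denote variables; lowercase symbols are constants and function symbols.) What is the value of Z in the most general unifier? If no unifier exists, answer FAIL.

Decompose app/2: app(X1, U) ≐ app(node(U, app(U, U)), node(6, 6)),  app(Z, 6) ≐ app(node(X1, b), 6).
Decompose app/2: X1 ≐ node(U, app(U, U)),  U ≐ node(6, 6).
Bind X1 := node(U, app(U, U)); substituting into the one remaining equation that mentions X1 gives: app(Z, 6) ≐ app(node(node(U, app(U, U)), b), 6).
Bind U := node(6, 6); substituting into the remaining equation gives: app(Z, 6) ≐ app(node(node(node(6, 6), app(node(6, 6), node(6, 6))), b), 6). Substituting into the earlier binding gives X1 := node(node(6, 6), app(node(6, 6), node(6, 6))).
Decompose app/2: Z ≐ node(node(node(6, 6), app(node(6, 6), node(6, 6))), b),  6 ≐ 6.
Bind Z := node(node(node(6, 6), app(node(6, 6), node(6, 6))), b); no other remaining equation mentions Z.
Delete trivial equation 6 ≐ 6.
MGU = { X1 := node(node(6, 6), app(node(6, 6), node(6, 6))), U := node(6, 6), Z := node(node(node(6, 6), app(node(6, 6), node(6, 6))), b) }, so Z := node(node(node(6, 6), app(node(6, 6), node(6, 6))), b).

node(node(node(6, 6), app(node(6, 6), node(6, 6))), b)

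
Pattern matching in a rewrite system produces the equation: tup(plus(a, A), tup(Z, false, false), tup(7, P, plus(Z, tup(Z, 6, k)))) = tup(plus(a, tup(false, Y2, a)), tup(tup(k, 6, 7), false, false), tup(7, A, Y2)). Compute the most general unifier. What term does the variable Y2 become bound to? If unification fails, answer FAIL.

Decompose tup/3: plus(a, A) = plus(a, tup(false, Y2, a)),  tup(Z, false, false) = tup(tup(k, 6, 7), false, false),  tup(7, P, plus(Z, tup(Z, 6, k))) = tup(7, A, Y2).
Decompose plus/2: a = a,  A = tup(false, Y2, a).
Delete trivial equation a = a.
Bind A := tup(false, Y2, a); substituting into the one remaining equation that mentions A gives: tup(7, P, plus(Z, tup(Z, 6, k))) = tup(7, tup(false, Y2, a), Y2).
Decompose tup/3: Z = tup(k, 6, 7),  false = false,  false = false.
Bind Z := tup(k, 6, 7); substituting into the one remaining equation that mentions Z gives: tup(7, P, plus(tup(k, 6, 7), tup(tup(k, 6, 7), 6, k))) = tup(7, tup(false, Y2, a), Y2).
Delete trivial equation false = false.
Delete trivial equation false = false.
Decompose tup/3: 7 = 7,  P = tup(false, Y2, a),  plus(tup(k, 6, 7), tup(tup(k, 6, 7), 6, k)) = Y2.
Delete trivial equation 7 = 7.
Bind P := tup(false, Y2, a); no other remaining equation mentions P.
Bind Y2 := plus(tup(k, 6, 7), tup(tup(k, 6, 7), 6, k)). Substituting into the earlier bindings gives A := tup(false, plus(tup(k, 6, 7), tup(tup(k, 6, 7), 6, k)), a), P := tup(false, plus(tup(k, 6, 7), tup(tup(k, 6, 7), 6, k)), a).
MGU = { A := tup(false, plus(tup(k, 6, 7), tup(tup(k, 6, 7), 6, k)), a), Z := tup(k, 6, 7), P := tup(false, plus(tup(k, 6, 7), tup(tup(k, 6, 7), 6, k)), a), Y2 := plus(tup(k, 6, 7), tup(tup(k, 6, 7), 6, k)) }, so Y2 := plus(tup(k, 6, 7), tup(tup(k, 6, 7), 6, k)).

plus(tup(k, 6, 7), tup(tup(k, 6, 7), 6, k))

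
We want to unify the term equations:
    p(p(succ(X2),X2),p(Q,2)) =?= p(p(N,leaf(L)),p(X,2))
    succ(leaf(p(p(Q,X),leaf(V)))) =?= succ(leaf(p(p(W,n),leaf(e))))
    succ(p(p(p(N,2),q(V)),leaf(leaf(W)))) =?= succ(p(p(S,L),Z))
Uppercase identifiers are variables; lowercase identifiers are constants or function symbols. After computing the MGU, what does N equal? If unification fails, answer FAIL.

Decompose p/2: p(succ(X2),X2) =?= p(N,leaf(L)),  p(Q,2) =?= p(X,2).
Decompose p/2: succ(X2) =?= N,  X2 =?= leaf(L).
Bind N := succ(X2); substituting into the one remaining equation that mentions N gives: succ(p(p(p(succ(X2),2),q(V)),leaf(leaf(W)))) =?= succ(p(p(S,L),Z)).
Bind X2 := leaf(L); substituting into the one remaining equation that mentions X2 gives: succ(p(p(p(succ(leaf(L)),2),q(V)),leaf(leaf(W)))) =?= succ(p(p(S,L),Z)). Substituting into the earlier binding gives N := succ(leaf(L)).
Decompose p/2: Q =?= X,  2 =?= 2.
Bind Q := X; substituting into the one remaining equation that mentions Q gives: succ(leaf(p(p(X,X),leaf(V)))) =?= succ(leaf(p(p(W,n),leaf(e)))).
Delete trivial equation 2 =?= 2.
Decompose succ/1: leaf(p(p(X,X),leaf(V))) =?= leaf(p(p(W,n),leaf(e))).
Decompose leaf/1: p(p(X,X),leaf(V)) =?= p(p(W,n),leaf(e)).
Decompose p/2: p(X,X) =?= p(W,n),  leaf(V) =?= leaf(e).
Decompose p/2: X =?= W,  X =?= n.
Bind X := W; substituting into the one remaining equation that mentions X gives: W =?= n. Substituting into the earlier binding gives Q := W.
Bind W := n; substituting into the one remaining equation that mentions W gives: succ(p(p(p(succ(leaf(L)),2),q(V)),leaf(leaf(n)))) =?= succ(p(p(S,L),Z)). Substituting into the earlier bindings gives Q := n, X := n.
Decompose leaf/1: V =?= e.
Bind V := e; substituting into the remaining equation gives: succ(p(p(p(succ(leaf(L)),2),q(e)),leaf(leaf(n)))) =?= succ(p(p(S,L),Z)).
Decompose succ/1: p(p(p(succ(leaf(L)),2),q(e)),leaf(leaf(n))) =?= p(p(S,L),Z).
Decompose p/2: p(p(succ(leaf(L)),2),q(e)) =?= p(S,L),  leaf(leaf(n)) =?= Z.
Decompose p/2: p(succ(leaf(L)),2) =?= S,  q(e) =?= L.
Bind S := p(succ(leaf(L)),2); no other remaining equation mentions S.
Bind L := q(e); no other remaining equation mentions L. Substituting into the earlier bindings gives N := succ(leaf(q(e))), X2 := leaf(q(e)), S := p(succ(leaf(q(e))),2).
Bind Z := leaf(leaf(n)).
MGU = { N ↦ succ(leaf(q(e))), X2 ↦ leaf(q(e)), Q ↦ n, X ↦ n, W ↦ n, V ↦ e, S ↦ p(succ(leaf(q(e))),2), L ↦ q(e), Z ↦ leaf(leaf(n)) }, so N ↦ succ(leaf(q(e))).

succ(leaf(q(e)))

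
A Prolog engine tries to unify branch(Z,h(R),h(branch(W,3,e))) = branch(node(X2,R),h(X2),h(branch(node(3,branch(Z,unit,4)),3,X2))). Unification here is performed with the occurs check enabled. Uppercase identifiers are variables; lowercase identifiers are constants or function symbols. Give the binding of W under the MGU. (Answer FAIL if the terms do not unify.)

node(3,branch(node(e,e),unit,4))

Decompose branch/3: Z = node(X2,R),  h(R) = h(X2),  h(branch(W,3,e)) = h(branch(node(3,branch(Z,unit,4)),3,X2)).
Bind Z := node(X2,R); substituting into the one remaining equation that mentions Z gives: h(branch(W,3,e)) = h(branch(node(3,branch(node(X2,R),unit,4)),3,X2)).
Decompose h/1: R = X2.
Bind R := X2; substituting into the remaining equation gives: h(branch(W,3,e)) = h(branch(node(3,branch(node(X2,X2),unit,4)),3,X2)). Substituting into the earlier binding gives Z := node(X2,X2).
Decompose h/1: branch(W,3,e) = branch(node(3,branch(node(X2,X2),unit,4)),3,X2).
Decompose branch/3: W = node(3,branch(node(X2,X2),unit,4)),  3 = 3,  e = X2.
Bind W := node(3,branch(node(X2,X2),unit,4)); no other remaining equation mentions W.
Delete trivial equation 3 = 3.
Bind X2 := e. Substituting into the earlier bindings gives Z := node(e,e), R := e, W := node(3,branch(node(e,e),unit,4)).
MGU = { Z -> node(e,e), R -> e, W -> node(3,branch(node(e,e),unit,4)), X2 -> e }, so W -> node(3,branch(node(e,e),unit,4)).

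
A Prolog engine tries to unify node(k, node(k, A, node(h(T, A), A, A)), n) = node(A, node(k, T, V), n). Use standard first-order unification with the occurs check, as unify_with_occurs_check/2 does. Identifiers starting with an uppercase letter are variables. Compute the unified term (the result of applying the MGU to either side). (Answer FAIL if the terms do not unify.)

node(k, node(k, k, node(h(k, k), k, k)), n)

Decompose node/3: k = A,  node(k, A, node(h(T, A), A, A)) = node(k, T, V),  n = n.
Bind A := k; substituting into the one remaining equation that mentions A gives: node(k, k, node(h(T, k), k, k)) = node(k, T, V).
Decompose node/3: k = k,  k = T,  node(h(T, k), k, k) = V.
Delete trivial equation k = k.
Bind T := k; substituting into the one remaining equation that mentions T gives: node(h(k, k), k, k) = V.
Bind V := node(h(k, k), k, k); no other remaining equation mentions V.
Delete trivial equation n = n.
Applying the MGU to either side gives node(k, node(k, k, node(h(k, k), k, k)), n).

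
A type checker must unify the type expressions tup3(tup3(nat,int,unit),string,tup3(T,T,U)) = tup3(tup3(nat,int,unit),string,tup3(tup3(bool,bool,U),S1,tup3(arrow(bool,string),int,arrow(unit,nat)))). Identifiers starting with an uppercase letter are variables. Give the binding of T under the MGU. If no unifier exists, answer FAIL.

Decompose tup3/3: tup3(nat,int,unit) = tup3(nat,int,unit),  string = string,  tup3(T,T,U) = tup3(tup3(bool,bool,U),S1,tup3(arrow(bool,string),int,arrow(unit,nat))).
Delete trivial equation tup3(nat,int,unit) = tup3(nat,int,unit).
Delete trivial equation string = string.
Decompose tup3/3: T = tup3(bool,bool,U),  T = S1,  U = tup3(arrow(bool,string),int,arrow(unit,nat)).
Bind T := tup3(bool,bool,U); substituting into the one remaining equation that mentions T gives: tup3(bool,bool,U) = S1.
Bind S1 := tup3(bool,bool,U); no other remaining equation mentions S1.
Bind U := tup3(arrow(bool,string),int,arrow(unit,nat)). Substituting into the earlier bindings gives T := tup3(bool,bool,tup3(arrow(bool,string),int,arrow(unit,nat))), S1 := tup3(bool,bool,tup3(arrow(bool,string),int,arrow(unit,nat))).
MGU = { T := tup3(bool,bool,tup3(arrow(bool,string),int,arrow(unit,nat))), S1 := tup3(bool,bool,tup3(arrow(bool,string),int,arrow(unit,nat))), U := tup3(arrow(bool,string),int,arrow(unit,nat)) }, so T := tup3(bool,bool,tup3(arrow(bool,string),int,arrow(unit,nat))).

tup3(bool,bool,tup3(arrow(bool,string),int,arrow(unit,nat)))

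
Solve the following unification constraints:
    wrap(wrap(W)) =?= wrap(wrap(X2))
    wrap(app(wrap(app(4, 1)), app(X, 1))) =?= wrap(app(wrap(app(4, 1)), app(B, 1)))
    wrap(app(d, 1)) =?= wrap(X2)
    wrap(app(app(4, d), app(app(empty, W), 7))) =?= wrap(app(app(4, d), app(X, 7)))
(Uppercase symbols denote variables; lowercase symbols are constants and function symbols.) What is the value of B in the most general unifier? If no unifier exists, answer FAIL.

app(empty, app(d, 1))

Decompose wrap/1: wrap(W) =?= wrap(X2).
Decompose wrap/1: W =?= X2.
Bind W := X2; substituting into the one remaining equation that mentions W gives: wrap(app(app(4, d), app(app(empty, X2), 7))) =?= wrap(app(app(4, d), app(X, 7))).
Decompose wrap/1: app(wrap(app(4, 1)), app(X, 1)) =?= app(wrap(app(4, 1)), app(B, 1)).
Decompose app/2: wrap(app(4, 1)) =?= wrap(app(4, 1)),  app(X, 1) =?= app(B, 1).
Delete trivial equation wrap(app(4, 1)) =?= wrap(app(4, 1)).
Decompose app/2: X =?= B,  1 =?= 1.
Bind X := B; substituting into the one remaining equation that mentions X gives: wrap(app(app(4, d), app(app(empty, X2), 7))) =?= wrap(app(app(4, d), app(B, 7))).
Delete trivial equation 1 =?= 1.
Decompose wrap/1: app(d, 1) =?= X2.
Bind X2 := app(d, 1); substituting into the remaining equation gives: wrap(app(app(4, d), app(app(empty, app(d, 1)), 7))) =?= wrap(app(app(4, d), app(B, 7))). Substituting into the earlier binding gives W := app(d, 1).
Decompose wrap/1: app(app(4, d), app(app(empty, app(d, 1)), 7)) =?= app(app(4, d), app(B, 7)).
Decompose app/2: app(4, d) =?= app(4, d),  app(app(empty, app(d, 1)), 7) =?= app(B, 7).
Delete trivial equation app(4, d) =?= app(4, d).
Decompose app/2: app(empty, app(d, 1)) =?= B,  7 =?= 7.
Bind B := app(empty, app(d, 1)); no other remaining equation mentions B. Substituting into the earlier binding gives X := app(empty, app(d, 1)).
Delete trivial equation 7 =?= 7.
MGU = { W := app(d, 1), X := app(empty, app(d, 1)), X2 := app(d, 1), B := app(empty, app(d, 1)) }, so B := app(empty, app(d, 1)).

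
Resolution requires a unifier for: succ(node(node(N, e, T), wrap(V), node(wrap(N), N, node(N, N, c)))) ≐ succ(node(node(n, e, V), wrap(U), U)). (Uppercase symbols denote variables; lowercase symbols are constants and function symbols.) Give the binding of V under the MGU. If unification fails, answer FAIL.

node(wrap(n), n, node(n, n, c))

Decompose succ/1: node(node(N, e, T), wrap(V), node(wrap(N), N, node(N, N, c))) ≐ node(node(n, e, V), wrap(U), U).
Decompose node/3: node(N, e, T) ≐ node(n, e, V),  wrap(V) ≐ wrap(U),  node(wrap(N), N, node(N, N, c)) ≐ U.
Decompose node/3: N ≐ n,  e ≐ e,  T ≐ V.
Bind N := n; substituting into the one remaining equation that mentions N gives: node(wrap(n), n, node(n, n, c)) ≐ U.
Delete trivial equation e ≐ e.
Bind T := V; no other remaining equation mentions T.
Decompose wrap/1: V ≐ U.
Bind V := U; no other remaining equation mentions V. Substituting into the earlier binding gives T := U.
Bind U := node(wrap(n), n, node(n, n, c)). Substituting into the earlier bindings gives T := node(wrap(n), n, node(n, n, c)), V := node(wrap(n), n, node(n, n, c)).
MGU = { N -> n, T -> node(wrap(n), n, node(n, n, c)), V -> node(wrap(n), n, node(n, n, c)), U -> node(wrap(n), n, node(n, n, c)) }, so V -> node(wrap(n), n, node(n, n, c)).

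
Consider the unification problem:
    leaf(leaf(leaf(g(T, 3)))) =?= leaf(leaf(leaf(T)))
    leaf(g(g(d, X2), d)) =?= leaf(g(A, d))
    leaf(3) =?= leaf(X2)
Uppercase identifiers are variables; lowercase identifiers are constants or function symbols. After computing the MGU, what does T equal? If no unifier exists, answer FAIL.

FAIL

Decompose leaf/1: leaf(leaf(g(T, 3))) =?= leaf(leaf(T)).
Decompose leaf/1: leaf(g(T, 3)) =?= leaf(T).
Decompose leaf/1: g(T, 3) =?= T.
Occurs check fails: T occurs in g(T, 3); the equation T =?= g(T, 3) has no finite solution.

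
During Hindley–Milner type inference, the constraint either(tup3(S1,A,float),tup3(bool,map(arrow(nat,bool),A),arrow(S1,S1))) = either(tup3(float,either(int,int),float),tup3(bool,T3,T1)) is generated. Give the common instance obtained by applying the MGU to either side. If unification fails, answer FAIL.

either(tup3(float,either(int,int),float),tup3(bool,map(arrow(nat,bool),either(int,int)),arrow(float,float)))

Decompose either/2: tup3(S1,A,float) = tup3(float,either(int,int),float),  tup3(bool,map(arrow(nat,bool),A),arrow(S1,S1)) = tup3(bool,T3,T1).
Decompose tup3/3: S1 = float,  A = either(int,int),  float = float.
Bind S1 := float; substituting into the one remaining equation that mentions S1 gives: tup3(bool,map(arrow(nat,bool),A),arrow(float,float)) = tup3(bool,T3,T1).
Bind A := either(int,int); substituting into the one remaining equation that mentions A gives: tup3(bool,map(arrow(nat,bool),either(int,int)),arrow(float,float)) = tup3(bool,T3,T1).
Delete trivial equation float = float.
Decompose tup3/3: bool = bool,  map(arrow(nat,bool),either(int,int)) = T3,  arrow(float,float) = T1.
Delete trivial equation bool = bool.
Bind T3 := map(arrow(nat,bool),either(int,int)); no other remaining equation mentions T3.
Bind T1 := arrow(float,float).
Applying the MGU to either side gives either(tup3(float,either(int,int),float),tup3(bool,map(arrow(nat,bool),either(int,int)),arrow(float,float))).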